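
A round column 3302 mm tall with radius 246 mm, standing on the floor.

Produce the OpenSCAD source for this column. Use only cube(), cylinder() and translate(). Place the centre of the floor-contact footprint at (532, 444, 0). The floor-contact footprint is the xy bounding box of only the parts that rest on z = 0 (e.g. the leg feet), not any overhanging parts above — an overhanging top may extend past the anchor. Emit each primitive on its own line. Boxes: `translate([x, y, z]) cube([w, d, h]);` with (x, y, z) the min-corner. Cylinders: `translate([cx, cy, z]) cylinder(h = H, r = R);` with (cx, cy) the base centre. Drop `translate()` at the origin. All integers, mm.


translate([532, 444, 0]) cylinder(h = 3302, r = 246);


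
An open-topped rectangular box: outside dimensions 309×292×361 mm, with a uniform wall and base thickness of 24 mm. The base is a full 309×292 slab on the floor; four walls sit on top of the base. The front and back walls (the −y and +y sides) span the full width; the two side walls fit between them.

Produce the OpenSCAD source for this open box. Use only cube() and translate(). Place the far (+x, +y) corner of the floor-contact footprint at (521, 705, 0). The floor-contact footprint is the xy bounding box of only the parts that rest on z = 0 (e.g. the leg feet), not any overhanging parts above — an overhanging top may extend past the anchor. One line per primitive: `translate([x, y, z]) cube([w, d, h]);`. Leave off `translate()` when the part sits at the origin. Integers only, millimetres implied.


translate([212, 413, 0]) cube([309, 292, 24]);
translate([212, 413, 24]) cube([309, 24, 337]);
translate([212, 681, 24]) cube([309, 24, 337]);
translate([212, 437, 24]) cube([24, 244, 337]);
translate([497, 437, 24]) cube([24, 244, 337]);


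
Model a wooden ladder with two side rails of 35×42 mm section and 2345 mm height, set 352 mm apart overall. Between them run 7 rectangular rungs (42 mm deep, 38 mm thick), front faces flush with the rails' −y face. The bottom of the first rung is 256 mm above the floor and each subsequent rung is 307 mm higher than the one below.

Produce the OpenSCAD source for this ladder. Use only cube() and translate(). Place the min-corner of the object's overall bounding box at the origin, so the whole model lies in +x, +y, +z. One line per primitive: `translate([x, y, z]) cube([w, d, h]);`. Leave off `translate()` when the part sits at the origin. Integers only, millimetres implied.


cube([35, 42, 2345]);
translate([317, 0, 0]) cube([35, 42, 2345]);
translate([35, 0, 256]) cube([282, 42, 38]);
translate([35, 0, 563]) cube([282, 42, 38]);
translate([35, 0, 870]) cube([282, 42, 38]);
translate([35, 0, 1177]) cube([282, 42, 38]);
translate([35, 0, 1484]) cube([282, 42, 38]);
translate([35, 0, 1791]) cube([282, 42, 38]);
translate([35, 0, 2098]) cube([282, 42, 38]);


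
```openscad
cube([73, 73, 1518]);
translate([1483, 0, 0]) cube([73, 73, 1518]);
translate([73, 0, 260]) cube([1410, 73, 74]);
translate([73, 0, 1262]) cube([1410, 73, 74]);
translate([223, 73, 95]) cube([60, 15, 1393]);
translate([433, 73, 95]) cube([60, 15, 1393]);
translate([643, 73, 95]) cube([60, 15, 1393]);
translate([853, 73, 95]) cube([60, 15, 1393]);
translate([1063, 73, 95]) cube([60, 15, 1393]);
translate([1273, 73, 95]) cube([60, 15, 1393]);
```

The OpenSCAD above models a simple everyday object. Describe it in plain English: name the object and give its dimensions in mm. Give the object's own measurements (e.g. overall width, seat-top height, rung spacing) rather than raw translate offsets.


A fence section. Two 73×73 mm posts, 1518 mm tall, stand on the floor with a clear span of 1410 mm between their inner faces. Two horizontal rails of 73×74 mm section span the gap between the posts with their undersides at z = 260 mm and z = 1262 mm, flush with the posts' −y face. 6 pickets, each 60 mm wide, 15 mm thick and 1393 mm tall, are fixed to the +y face of the rails with their bottoms at z = 95 mm, spaced across the span with a 150 mm gap after the −x post and between neighbouring pickets and before the +x post.


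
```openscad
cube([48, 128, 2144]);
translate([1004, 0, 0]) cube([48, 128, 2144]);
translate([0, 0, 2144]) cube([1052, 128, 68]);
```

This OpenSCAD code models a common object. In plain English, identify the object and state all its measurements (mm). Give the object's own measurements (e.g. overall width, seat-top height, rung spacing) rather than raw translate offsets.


A door frame. The clear opening is 956 mm wide and 2144 mm high. Two 48 mm wide jambs, 128 mm deep, stand either side of the opening from the floor to the top of the opening. A 68 mm thick head sits across the top of both jambs, spanning the full outside width of the frame.


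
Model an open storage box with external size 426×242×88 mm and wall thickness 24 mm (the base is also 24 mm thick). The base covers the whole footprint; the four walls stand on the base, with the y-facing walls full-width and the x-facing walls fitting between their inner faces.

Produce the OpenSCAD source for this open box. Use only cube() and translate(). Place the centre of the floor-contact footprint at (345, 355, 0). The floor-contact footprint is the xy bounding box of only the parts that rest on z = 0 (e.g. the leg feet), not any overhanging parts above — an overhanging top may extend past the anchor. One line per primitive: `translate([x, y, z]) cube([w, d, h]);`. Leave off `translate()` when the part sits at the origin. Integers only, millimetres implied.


translate([132, 234, 0]) cube([426, 242, 24]);
translate([132, 234, 24]) cube([426, 24, 64]);
translate([132, 452, 24]) cube([426, 24, 64]);
translate([132, 258, 24]) cube([24, 194, 64]);
translate([534, 258, 24]) cube([24, 194, 64]);


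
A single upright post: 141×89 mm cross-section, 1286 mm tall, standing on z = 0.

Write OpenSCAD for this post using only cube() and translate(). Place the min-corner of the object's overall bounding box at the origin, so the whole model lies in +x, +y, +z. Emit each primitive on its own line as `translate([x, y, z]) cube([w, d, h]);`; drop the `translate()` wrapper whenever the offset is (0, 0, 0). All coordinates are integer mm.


cube([141, 89, 1286]);


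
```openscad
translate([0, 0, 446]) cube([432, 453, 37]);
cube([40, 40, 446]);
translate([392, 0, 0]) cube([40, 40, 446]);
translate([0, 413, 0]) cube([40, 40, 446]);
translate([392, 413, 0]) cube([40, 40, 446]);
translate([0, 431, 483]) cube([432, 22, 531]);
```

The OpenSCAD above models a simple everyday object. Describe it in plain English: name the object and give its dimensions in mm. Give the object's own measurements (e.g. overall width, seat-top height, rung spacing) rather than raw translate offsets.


A chair. The seat is a 432×453×37 mm slab with its top at z = 483 mm, on four 40×40 mm corner legs (flush with the seat edges, standing on z = 0). A flat backrest 22 mm thick, 531 mm tall, spans the full seat width and rises from the seat top along its +y edge, rear face flush with the rear of the seat.


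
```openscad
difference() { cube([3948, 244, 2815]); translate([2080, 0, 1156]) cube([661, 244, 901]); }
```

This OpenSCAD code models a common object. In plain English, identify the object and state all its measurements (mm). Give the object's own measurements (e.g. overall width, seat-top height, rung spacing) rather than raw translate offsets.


A wall 3948 mm long (x), 244 mm thick (y), 2815 mm tall, with a rectangular window opening cut through it. The opening is 661 mm wide and 901 mm tall; its sill is at z = 1156 mm and its near (−x) edge is 2080 mm from the wall's −x end. The opening passes through the full wall thickness.


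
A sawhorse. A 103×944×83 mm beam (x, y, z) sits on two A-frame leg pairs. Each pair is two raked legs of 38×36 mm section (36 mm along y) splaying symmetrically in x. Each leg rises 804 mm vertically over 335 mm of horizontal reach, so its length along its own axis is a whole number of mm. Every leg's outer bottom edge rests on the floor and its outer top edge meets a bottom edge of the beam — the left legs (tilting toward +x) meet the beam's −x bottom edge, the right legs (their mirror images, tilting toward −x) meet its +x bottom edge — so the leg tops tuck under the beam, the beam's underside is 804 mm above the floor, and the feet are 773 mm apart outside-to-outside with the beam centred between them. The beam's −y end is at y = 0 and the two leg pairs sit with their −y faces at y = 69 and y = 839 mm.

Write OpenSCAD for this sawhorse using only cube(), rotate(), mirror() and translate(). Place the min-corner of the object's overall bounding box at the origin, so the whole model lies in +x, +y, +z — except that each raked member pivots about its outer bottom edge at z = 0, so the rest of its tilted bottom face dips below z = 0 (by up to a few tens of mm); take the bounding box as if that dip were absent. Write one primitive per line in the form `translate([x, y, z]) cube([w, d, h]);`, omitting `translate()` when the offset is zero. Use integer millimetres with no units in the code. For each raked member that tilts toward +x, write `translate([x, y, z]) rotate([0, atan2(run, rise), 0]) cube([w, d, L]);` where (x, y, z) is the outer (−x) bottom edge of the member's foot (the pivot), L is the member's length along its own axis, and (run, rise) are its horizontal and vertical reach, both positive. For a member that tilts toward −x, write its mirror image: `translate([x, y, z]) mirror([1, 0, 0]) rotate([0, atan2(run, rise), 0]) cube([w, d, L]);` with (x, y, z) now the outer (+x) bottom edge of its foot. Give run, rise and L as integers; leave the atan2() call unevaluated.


// leg length = √(335² + 804²) = 871
// right-leg outer foot x = 2·335 + 103 = 773
// beam min-corner = (335, 0, 804)
translate([335, 0, 804]) cube([103, 944, 83]);
translate([0, 69, 0]) rotate([0, atan2(335, 804), 0]) cube([38, 36, 871]);
translate([773, 69, 0]) mirror([1, 0, 0]) rotate([0, atan2(335, 804), 0]) cube([38, 36, 871]);
translate([0, 839, 0]) rotate([0, atan2(335, 804), 0]) cube([38, 36, 871]);
translate([773, 839, 0]) mirror([1, 0, 0]) rotate([0, atan2(335, 804), 0]) cube([38, 36, 871]);


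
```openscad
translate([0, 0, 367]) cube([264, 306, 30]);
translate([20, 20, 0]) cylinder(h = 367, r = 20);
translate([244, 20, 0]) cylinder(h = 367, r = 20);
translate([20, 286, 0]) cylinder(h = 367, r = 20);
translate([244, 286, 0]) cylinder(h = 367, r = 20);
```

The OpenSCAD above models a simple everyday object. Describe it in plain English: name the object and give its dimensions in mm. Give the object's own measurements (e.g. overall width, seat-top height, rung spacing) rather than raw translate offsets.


A four-legged stool. The seat is a 264×306×30 mm slab whose top surface is at z = 397 mm; four round legs, each 40 mm in diameter, run from the floor (z = 0) to the underside of the seat, each leg's axis is inset half a diameter from the nearest pair of seat edges (so the leg's bounding box is flush with the corner).


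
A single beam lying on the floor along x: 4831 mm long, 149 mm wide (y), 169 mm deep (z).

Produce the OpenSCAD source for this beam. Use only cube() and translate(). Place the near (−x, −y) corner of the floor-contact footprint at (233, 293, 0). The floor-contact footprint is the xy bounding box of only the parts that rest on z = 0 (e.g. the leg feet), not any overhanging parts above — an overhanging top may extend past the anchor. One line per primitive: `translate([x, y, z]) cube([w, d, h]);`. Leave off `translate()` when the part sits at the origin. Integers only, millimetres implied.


translate([233, 293, 0]) cube([4831, 149, 169]);


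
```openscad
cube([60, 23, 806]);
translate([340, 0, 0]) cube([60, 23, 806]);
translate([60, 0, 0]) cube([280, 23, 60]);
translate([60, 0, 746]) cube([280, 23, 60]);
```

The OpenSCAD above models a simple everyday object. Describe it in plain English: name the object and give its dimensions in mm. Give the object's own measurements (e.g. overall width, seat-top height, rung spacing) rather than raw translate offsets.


A rectangular picture frame lying in the x–z plane (depth along y). The opening is 280 mm wide (x) by 686 mm tall (z), surrounded by a border 60 mm wide on all four sides. The frame is 23 mm deep and is made of two full-height vertical stiles with two horizontal rails fitted between them.


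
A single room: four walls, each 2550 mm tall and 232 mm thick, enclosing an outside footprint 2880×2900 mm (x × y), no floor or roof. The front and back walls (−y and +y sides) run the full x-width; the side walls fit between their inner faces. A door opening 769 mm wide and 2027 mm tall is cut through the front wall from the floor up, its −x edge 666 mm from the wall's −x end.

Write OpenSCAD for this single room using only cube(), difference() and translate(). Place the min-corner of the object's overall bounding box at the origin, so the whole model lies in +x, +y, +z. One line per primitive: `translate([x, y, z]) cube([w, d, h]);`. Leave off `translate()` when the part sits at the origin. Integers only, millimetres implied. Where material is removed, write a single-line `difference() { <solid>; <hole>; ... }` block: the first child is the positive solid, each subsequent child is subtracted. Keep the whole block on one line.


difference() { cube([2880, 232, 2550]); translate([666, 0, 0]) cube([769, 232, 2027]); }
translate([0, 2668, 0]) cube([2880, 232, 2550]);
translate([0, 232, 0]) cube([232, 2436, 2550]);
translate([2648, 232, 0]) cube([232, 2436, 2550]);


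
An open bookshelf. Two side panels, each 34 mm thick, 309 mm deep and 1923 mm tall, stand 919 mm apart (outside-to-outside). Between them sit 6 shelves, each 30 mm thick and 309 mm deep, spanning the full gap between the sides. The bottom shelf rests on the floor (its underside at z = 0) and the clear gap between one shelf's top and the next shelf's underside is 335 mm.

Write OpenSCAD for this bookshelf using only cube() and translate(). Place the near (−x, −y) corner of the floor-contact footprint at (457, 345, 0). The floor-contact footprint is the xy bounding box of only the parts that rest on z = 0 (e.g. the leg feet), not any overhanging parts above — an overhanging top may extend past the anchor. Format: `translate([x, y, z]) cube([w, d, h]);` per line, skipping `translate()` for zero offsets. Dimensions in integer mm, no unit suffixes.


translate([457, 345, 0]) cube([34, 309, 1923]);
translate([1342, 345, 0]) cube([34, 309, 1923]);
translate([491, 345, 0]) cube([851, 309, 30]);
translate([491, 345, 365]) cube([851, 309, 30]);
translate([491, 345, 730]) cube([851, 309, 30]);
translate([491, 345, 1095]) cube([851, 309, 30]);
translate([491, 345, 1460]) cube([851, 309, 30]);
translate([491, 345, 1825]) cube([851, 309, 30]);


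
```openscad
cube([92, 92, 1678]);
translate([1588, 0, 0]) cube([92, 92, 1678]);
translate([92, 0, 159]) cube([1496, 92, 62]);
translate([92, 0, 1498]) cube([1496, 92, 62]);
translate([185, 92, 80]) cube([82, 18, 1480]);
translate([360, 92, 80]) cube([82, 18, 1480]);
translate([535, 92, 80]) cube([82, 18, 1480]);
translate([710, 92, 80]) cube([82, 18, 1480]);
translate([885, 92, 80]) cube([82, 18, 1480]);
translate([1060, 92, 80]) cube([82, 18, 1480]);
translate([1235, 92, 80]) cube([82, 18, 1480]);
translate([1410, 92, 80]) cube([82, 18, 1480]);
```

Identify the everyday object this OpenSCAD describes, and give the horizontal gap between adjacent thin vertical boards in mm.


A fence section. The picket gap is 93 mm.

Two posts, two rails, 8 pickets — a fence section. Span 1496 mm holds 8 pickets of 82 mm with 9 equal gaps: ⌊(1496 − 8·82) / 9⌋ = 93 mm.


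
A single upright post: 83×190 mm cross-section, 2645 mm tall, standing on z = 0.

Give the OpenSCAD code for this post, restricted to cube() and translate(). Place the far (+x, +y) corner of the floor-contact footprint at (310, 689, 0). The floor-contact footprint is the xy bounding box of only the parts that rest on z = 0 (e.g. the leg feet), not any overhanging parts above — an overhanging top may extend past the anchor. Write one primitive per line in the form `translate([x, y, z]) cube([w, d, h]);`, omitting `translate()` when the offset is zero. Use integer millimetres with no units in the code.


translate([227, 499, 0]) cube([83, 190, 2645]);


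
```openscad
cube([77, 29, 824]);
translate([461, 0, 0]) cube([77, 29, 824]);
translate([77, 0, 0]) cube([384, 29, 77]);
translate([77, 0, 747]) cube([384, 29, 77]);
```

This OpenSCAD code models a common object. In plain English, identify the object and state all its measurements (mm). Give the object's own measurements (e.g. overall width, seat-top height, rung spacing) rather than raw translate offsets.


A rectangular picture frame lying in the x–z plane (depth along y). The opening is 384 mm wide (x) by 670 mm tall (z), surrounded by a border 77 mm wide on all four sides. The frame is 29 mm deep and is made of two full-height vertical stiles with two horizontal rails fitted between them.


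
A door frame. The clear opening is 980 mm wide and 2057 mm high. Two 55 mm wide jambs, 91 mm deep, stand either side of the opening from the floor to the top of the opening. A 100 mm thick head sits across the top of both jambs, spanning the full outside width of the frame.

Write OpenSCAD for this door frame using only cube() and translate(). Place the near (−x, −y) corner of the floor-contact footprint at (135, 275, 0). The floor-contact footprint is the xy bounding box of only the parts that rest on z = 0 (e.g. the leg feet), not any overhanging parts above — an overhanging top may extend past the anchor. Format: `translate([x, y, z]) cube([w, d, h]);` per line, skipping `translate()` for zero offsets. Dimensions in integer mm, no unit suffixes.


translate([135, 275, 0]) cube([55, 91, 2057]);
translate([1170, 275, 0]) cube([55, 91, 2057]);
translate([135, 275, 2057]) cube([1090, 91, 100]);


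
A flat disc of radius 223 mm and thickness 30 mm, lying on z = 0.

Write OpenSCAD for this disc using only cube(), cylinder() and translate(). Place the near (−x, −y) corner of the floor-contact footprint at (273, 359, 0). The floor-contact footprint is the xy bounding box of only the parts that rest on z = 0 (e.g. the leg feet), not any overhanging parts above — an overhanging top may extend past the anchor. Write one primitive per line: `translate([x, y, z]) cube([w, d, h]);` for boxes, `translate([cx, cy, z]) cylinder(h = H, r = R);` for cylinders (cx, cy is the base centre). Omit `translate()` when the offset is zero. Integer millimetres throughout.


translate([496, 582, 0]) cylinder(h = 30, r = 223);


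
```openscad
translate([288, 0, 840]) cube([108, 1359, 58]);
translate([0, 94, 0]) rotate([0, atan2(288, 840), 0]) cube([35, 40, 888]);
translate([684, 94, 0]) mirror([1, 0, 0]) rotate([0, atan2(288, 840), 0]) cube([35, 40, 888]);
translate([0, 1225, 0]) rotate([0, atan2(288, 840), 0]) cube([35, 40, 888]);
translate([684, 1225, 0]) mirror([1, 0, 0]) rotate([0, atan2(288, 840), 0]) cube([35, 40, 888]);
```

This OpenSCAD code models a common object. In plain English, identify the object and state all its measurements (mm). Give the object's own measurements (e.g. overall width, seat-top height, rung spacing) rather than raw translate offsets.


A sawhorse. A 108×1359×58 mm beam (x, y, z) sits on two A-frame leg pairs. Each pair is two raked legs of 35×40 mm section (40 mm along y) splaying symmetrically in x. Each leg rises 840 mm vertically over 288 mm of horizontal reach and is 888 mm long along its own axis. Every leg's outer bottom edge rests on the floor and its outer top edge meets a bottom edge of the beam — the left legs (tilting toward +x) meet the beam's −x bottom edge, the right legs (their mirror images, tilting toward −x) meet its +x bottom edge — so the leg tops tuck under the beam, the beam's underside is 840 mm above the floor, and the feet are 684 mm apart outside-to-outside with the beam centred between them. The two leg pairs are set in 94 mm from either end of the beam.


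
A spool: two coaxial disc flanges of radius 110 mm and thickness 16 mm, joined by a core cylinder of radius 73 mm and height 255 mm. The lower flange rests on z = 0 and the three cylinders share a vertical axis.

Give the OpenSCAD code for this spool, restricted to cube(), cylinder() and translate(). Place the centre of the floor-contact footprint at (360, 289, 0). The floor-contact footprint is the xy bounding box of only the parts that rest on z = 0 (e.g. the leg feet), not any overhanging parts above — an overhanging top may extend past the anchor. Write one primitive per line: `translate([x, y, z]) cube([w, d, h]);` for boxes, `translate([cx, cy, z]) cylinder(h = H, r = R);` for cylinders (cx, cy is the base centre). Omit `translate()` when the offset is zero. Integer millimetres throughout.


translate([360, 289, 0]) cylinder(h = 16, r = 110);
translate([360, 289, 16]) cylinder(h = 255, r = 73);
translate([360, 289, 271]) cylinder(h = 16, r = 110);


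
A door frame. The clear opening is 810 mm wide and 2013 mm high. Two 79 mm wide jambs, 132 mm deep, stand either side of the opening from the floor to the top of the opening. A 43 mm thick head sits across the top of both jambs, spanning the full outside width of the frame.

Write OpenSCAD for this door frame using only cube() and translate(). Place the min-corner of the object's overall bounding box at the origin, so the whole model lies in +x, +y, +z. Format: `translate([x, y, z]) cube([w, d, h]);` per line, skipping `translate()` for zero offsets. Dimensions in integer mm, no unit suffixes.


cube([79, 132, 2013]);
translate([889, 0, 0]) cube([79, 132, 2013]);
translate([0, 0, 2013]) cube([968, 132, 43]);


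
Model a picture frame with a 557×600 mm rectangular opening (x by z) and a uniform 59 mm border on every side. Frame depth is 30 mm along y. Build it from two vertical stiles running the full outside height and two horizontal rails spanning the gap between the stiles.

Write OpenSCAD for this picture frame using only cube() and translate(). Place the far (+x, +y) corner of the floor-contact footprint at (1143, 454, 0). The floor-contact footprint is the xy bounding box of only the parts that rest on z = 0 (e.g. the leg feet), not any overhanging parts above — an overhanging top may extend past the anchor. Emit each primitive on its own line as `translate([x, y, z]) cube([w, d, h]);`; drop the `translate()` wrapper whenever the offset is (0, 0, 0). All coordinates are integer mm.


translate([468, 424, 0]) cube([59, 30, 718]);
translate([1084, 424, 0]) cube([59, 30, 718]);
translate([527, 424, 0]) cube([557, 30, 59]);
translate([527, 424, 659]) cube([557, 30, 59]);


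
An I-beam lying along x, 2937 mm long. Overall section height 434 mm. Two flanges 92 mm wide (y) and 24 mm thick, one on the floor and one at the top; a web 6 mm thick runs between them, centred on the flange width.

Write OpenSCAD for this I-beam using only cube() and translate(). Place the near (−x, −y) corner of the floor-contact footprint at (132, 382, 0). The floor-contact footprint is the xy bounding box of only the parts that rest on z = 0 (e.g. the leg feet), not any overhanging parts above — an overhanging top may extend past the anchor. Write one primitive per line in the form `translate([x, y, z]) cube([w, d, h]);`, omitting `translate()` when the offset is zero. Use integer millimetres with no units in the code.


translate([132, 382, 0]) cube([2937, 92, 24]);
translate([132, 425, 24]) cube([2937, 6, 386]);
translate([132, 382, 410]) cube([2937, 92, 24]);


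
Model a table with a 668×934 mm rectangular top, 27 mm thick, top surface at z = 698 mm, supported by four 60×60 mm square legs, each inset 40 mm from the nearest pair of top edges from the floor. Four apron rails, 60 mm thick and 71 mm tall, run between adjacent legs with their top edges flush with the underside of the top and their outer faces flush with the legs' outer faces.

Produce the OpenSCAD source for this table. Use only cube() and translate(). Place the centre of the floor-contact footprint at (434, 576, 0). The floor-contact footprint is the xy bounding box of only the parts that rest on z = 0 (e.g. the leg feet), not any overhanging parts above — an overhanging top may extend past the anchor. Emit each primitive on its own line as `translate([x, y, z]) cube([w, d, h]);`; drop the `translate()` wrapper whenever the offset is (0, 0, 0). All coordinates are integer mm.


translate([100, 109, 671]) cube([668, 934, 27]);
translate([140, 149, 0]) cube([60, 60, 671]);
translate([668, 149, 0]) cube([60, 60, 671]);
translate([140, 943, 0]) cube([60, 60, 671]);
translate([668, 943, 0]) cube([60, 60, 671]);
translate([200, 149, 600]) cube([468, 60, 71]);
translate([200, 943, 600]) cube([468, 60, 71]);
translate([140, 209, 600]) cube([60, 734, 71]);
translate([668, 209, 600]) cube([60, 734, 71]);


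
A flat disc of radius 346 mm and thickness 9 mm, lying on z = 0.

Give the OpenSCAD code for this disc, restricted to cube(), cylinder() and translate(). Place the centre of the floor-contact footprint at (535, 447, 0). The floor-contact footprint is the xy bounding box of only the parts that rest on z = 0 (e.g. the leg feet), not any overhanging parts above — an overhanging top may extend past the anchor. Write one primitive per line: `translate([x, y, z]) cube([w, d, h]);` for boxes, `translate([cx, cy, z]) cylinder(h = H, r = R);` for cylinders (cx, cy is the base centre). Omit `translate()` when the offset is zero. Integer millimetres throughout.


translate([535, 447, 0]) cylinder(h = 9, r = 346);


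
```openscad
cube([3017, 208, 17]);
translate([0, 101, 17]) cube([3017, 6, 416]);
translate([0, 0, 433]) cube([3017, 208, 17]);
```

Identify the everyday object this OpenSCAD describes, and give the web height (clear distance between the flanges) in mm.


An I-beam. The web height is 416 mm.

Two wide flanges with a thin centred web — an I-beam. Overall 450 mm minus two 17 mm flanges gives a web of 450 − 2·17 = 416 mm.


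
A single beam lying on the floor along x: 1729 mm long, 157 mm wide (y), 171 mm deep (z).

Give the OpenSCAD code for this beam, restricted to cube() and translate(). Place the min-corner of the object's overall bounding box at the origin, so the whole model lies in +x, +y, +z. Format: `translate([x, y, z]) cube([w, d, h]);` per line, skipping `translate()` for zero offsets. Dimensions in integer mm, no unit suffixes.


cube([1729, 157, 171]);


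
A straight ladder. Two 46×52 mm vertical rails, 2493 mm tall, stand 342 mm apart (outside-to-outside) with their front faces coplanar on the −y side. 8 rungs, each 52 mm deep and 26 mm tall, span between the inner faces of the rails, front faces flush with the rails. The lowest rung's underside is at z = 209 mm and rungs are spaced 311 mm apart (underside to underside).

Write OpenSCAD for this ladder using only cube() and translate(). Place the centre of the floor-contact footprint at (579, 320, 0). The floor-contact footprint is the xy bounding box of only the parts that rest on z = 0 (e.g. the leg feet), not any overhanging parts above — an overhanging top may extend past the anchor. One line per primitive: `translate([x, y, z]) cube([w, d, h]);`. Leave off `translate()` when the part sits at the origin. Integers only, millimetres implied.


translate([408, 294, 0]) cube([46, 52, 2493]);
translate([704, 294, 0]) cube([46, 52, 2493]);
translate([454, 294, 209]) cube([250, 52, 26]);
translate([454, 294, 520]) cube([250, 52, 26]);
translate([454, 294, 831]) cube([250, 52, 26]);
translate([454, 294, 1142]) cube([250, 52, 26]);
translate([454, 294, 1453]) cube([250, 52, 26]);
translate([454, 294, 1764]) cube([250, 52, 26]);
translate([454, 294, 2075]) cube([250, 52, 26]);
translate([454, 294, 2386]) cube([250, 52, 26]);


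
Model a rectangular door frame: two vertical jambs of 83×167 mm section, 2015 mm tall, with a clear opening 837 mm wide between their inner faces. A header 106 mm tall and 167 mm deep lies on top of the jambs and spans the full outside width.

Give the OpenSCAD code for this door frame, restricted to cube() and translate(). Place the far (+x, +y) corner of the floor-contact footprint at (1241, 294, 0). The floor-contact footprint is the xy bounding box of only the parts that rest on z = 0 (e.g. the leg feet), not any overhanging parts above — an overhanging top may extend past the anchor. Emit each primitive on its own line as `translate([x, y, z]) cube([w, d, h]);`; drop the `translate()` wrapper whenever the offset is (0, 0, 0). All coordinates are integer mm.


translate([238, 127, 0]) cube([83, 167, 2015]);
translate([1158, 127, 0]) cube([83, 167, 2015]);
translate([238, 127, 2015]) cube([1003, 167, 106]);


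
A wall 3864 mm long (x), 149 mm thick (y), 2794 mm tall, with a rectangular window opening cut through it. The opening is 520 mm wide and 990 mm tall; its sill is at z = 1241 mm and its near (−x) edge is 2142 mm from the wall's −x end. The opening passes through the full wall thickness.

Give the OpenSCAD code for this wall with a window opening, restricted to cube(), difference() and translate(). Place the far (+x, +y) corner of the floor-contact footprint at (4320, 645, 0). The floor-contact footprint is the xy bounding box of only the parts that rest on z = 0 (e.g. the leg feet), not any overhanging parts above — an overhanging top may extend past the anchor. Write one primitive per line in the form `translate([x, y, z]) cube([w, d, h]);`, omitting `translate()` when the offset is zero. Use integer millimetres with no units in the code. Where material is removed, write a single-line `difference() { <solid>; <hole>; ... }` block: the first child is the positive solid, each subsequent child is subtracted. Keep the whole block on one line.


difference() { translate([456, 496, 0]) cube([3864, 149, 2794]); translate([2598, 496, 1241]) cube([520, 149, 990]); }


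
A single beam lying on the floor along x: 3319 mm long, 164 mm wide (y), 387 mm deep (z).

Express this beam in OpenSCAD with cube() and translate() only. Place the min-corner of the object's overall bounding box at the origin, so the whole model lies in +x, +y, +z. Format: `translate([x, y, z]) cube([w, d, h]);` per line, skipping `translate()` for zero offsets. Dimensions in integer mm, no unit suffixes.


cube([3319, 164, 387]);


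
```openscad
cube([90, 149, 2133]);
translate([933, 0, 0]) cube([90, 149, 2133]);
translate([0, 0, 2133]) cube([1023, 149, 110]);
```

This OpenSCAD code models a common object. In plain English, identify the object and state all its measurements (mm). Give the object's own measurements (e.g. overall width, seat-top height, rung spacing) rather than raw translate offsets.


A door frame. The clear opening is 843 mm wide and 2133 mm high. Two 90 mm wide jambs, 149 mm deep, stand either side of the opening from the floor to the top of the opening. A 110 mm thick head sits across the top of both jambs, spanning the full outside width of the frame.


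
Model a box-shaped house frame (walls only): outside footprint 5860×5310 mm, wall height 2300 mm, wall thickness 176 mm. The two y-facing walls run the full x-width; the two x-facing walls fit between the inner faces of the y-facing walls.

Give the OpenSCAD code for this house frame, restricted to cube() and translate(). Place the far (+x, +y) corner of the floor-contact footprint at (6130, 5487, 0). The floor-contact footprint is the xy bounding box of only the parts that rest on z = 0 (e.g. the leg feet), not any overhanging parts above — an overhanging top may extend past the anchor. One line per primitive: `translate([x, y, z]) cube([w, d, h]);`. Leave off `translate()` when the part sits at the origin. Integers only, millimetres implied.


translate([270, 177, 0]) cube([5860, 176, 2300]);
translate([270, 5311, 0]) cube([5860, 176, 2300]);
translate([270, 353, 0]) cube([176, 4958, 2300]);
translate([5954, 353, 0]) cube([176, 4958, 2300]);


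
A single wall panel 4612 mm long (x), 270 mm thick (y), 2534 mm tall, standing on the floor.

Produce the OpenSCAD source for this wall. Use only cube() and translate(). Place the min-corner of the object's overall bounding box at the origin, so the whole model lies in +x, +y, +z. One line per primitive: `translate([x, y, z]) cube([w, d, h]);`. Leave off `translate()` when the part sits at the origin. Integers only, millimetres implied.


cube([4612, 270, 2534]);


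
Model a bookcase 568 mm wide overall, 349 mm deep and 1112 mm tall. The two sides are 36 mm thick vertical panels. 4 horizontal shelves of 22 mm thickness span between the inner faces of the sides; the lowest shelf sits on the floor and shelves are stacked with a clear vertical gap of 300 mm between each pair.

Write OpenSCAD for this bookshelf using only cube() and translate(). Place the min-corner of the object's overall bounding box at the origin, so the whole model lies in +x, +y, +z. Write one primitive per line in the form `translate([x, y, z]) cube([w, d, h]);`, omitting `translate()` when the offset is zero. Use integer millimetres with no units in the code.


cube([36, 349, 1112]);
translate([532, 0, 0]) cube([36, 349, 1112]);
translate([36, 0, 0]) cube([496, 349, 22]);
translate([36, 0, 322]) cube([496, 349, 22]);
translate([36, 0, 644]) cube([496, 349, 22]);
translate([36, 0, 966]) cube([496, 349, 22]);


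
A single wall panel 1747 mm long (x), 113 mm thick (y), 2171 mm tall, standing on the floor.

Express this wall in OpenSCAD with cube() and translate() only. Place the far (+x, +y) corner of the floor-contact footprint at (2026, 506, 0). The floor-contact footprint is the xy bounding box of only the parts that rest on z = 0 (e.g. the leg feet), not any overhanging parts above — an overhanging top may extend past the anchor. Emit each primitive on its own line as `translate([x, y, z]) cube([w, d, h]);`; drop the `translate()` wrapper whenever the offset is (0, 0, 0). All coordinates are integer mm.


translate([279, 393, 0]) cube([1747, 113, 2171]);


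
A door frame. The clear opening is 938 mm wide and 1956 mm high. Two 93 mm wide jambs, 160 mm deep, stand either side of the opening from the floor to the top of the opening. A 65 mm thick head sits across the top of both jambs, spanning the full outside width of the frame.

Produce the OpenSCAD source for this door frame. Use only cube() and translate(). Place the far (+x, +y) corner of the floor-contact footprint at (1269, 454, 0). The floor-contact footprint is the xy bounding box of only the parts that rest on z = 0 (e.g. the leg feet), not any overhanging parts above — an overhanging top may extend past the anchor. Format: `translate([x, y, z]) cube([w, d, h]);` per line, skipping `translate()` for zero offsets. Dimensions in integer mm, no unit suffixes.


translate([145, 294, 0]) cube([93, 160, 1956]);
translate([1176, 294, 0]) cube([93, 160, 1956]);
translate([145, 294, 1956]) cube([1124, 160, 65]);


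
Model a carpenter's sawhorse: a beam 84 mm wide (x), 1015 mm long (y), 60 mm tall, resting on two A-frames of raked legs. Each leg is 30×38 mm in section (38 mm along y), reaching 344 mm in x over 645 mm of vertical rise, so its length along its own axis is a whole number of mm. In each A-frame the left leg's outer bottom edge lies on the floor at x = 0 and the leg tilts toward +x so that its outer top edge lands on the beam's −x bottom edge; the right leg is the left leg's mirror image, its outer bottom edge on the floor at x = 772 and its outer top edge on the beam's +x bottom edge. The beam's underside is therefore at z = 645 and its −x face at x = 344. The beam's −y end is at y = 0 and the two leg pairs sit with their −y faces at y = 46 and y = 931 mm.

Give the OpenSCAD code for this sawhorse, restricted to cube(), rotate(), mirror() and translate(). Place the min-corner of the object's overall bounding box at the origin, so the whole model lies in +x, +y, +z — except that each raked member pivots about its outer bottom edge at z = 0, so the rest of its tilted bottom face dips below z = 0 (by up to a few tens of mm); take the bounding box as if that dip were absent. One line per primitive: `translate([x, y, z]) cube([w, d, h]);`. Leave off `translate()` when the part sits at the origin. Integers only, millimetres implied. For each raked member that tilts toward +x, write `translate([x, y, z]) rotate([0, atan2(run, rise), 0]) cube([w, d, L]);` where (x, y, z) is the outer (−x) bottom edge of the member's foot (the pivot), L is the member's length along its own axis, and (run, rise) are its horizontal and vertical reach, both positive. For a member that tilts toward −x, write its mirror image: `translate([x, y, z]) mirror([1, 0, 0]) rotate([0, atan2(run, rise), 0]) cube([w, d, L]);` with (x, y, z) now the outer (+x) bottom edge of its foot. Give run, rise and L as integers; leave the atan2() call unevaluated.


translate([344, 0, 645]) cube([84, 1015, 60]);
translate([0, 46, 0]) rotate([0, atan2(344, 645), 0]) cube([30, 38, 731]);
translate([772, 46, 0]) mirror([1, 0, 0]) rotate([0, atan2(344, 645), 0]) cube([30, 38, 731]);
translate([0, 931, 0]) rotate([0, atan2(344, 645), 0]) cube([30, 38, 731]);
translate([772, 931, 0]) mirror([1, 0, 0]) rotate([0, atan2(344, 645), 0]) cube([30, 38, 731]);


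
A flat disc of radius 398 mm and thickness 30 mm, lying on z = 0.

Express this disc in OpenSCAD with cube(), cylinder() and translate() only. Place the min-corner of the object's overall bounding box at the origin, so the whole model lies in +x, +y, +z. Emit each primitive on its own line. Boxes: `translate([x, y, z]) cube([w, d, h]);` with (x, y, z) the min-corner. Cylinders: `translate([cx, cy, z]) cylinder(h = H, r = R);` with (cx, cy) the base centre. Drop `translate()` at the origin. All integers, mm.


translate([398, 398, 0]) cylinder(h = 30, r = 398);


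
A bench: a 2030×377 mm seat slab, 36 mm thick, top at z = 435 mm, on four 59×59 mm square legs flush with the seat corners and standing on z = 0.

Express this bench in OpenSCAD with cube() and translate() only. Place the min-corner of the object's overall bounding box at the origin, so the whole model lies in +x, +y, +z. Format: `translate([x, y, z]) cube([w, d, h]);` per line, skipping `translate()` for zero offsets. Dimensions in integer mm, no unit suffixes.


// leg_h = 435 − 36 = 399
translate([0, 0, 399]) cube([2030, 377, 36]);
cube([59, 59, 399]);
translate([0, 318, 0]) cube([59, 59, 399]);
translate([1971, 0, 0]) cube([59, 59, 399]);
translate([1971, 318, 0]) cube([59, 59, 399]);


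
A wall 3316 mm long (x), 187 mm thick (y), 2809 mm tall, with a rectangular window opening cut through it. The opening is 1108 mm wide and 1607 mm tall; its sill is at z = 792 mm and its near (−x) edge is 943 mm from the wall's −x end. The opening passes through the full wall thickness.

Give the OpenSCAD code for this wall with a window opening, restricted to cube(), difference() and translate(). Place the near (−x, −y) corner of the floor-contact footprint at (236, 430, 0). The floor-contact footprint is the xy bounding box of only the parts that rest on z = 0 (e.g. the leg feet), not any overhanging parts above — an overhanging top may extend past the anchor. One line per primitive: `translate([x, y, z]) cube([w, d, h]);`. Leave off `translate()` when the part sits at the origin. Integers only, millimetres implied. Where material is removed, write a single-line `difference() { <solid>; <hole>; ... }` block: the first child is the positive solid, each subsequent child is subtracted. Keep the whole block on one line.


difference() { translate([236, 430, 0]) cube([3316, 187, 2809]); translate([1179, 430, 792]) cube([1108, 187, 1607]); }


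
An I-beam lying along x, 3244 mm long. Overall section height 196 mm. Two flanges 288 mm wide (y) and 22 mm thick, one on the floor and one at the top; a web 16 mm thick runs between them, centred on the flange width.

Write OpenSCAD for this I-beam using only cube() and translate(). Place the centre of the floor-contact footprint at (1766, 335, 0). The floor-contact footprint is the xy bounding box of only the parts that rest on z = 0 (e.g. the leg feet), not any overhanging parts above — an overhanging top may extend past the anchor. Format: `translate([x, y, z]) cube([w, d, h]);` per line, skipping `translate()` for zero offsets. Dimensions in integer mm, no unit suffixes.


translate([144, 191, 0]) cube([3244, 288, 22]);
translate([144, 327, 22]) cube([3244, 16, 152]);
translate([144, 191, 174]) cube([3244, 288, 22]);
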